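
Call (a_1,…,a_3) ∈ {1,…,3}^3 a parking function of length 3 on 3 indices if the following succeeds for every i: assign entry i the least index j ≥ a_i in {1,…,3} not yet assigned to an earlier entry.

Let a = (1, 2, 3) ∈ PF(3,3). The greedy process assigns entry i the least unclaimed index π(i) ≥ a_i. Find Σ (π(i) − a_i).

0

Σπ = 6 ({1..3} each once); Σa = 1+2+3 = 6; disp = 6−6 = 0.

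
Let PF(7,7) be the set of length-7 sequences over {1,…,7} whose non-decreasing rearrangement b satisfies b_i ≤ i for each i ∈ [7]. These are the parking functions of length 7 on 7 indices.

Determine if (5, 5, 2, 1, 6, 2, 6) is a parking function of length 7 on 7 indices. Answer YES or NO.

NO

Sorted: b = (1, 2, 2, 5, 5, 6, 6).
  b_1=1 ≤ 1
  b_2=2 ≤ 2
  b_3=2 ≤ 3
  b_4=5 > 4
  fails at i=4 ⇒ NO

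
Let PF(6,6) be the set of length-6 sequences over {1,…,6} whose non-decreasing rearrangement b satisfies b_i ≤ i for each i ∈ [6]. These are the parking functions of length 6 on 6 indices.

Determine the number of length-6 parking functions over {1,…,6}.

Count = (6−6+1)·(6+1)^(6−1) = 1 · 16807 = 16807
Check (3,1,2,1,6,5) → sorted (1,1,2,3,5,6): b_i ≤ i ∀i, a PF.

16807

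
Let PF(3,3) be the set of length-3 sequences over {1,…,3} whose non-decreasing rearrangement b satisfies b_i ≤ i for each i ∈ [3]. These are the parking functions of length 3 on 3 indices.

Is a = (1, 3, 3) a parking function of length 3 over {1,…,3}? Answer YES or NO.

NO

Order a: b = (1, 3, 3).
  b_1=1 ≤ 1
  b_2=3 > 2
  fails at i=2 ⇒ NO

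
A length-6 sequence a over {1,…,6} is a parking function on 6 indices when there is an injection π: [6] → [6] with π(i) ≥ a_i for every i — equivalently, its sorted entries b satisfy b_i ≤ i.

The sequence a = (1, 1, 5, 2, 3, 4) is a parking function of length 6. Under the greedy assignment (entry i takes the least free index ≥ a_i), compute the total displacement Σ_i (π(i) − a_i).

5

Σπ = 21 ({1..6} each once); Σa = 1+1+5+2+3+4 = 16; disp = 21−16 = 5.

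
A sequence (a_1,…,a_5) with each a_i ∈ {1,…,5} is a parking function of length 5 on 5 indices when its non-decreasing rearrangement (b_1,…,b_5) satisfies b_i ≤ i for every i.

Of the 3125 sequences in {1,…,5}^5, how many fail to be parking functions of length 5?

Count = (5−5+1)·(5+1)^(5−1) = 1 · 1296 = 1296 (Konheim–Weiss)
One tuple (3,4,5,3,5) → sorted (3,3,4,5,5): b_1=3>1, not a PF.
So 3125 − 1296 = 1829 fail.

1829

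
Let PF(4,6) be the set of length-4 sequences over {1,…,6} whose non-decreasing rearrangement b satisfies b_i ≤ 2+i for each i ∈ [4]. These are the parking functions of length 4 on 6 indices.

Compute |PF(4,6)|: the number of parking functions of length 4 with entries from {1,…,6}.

Count = (6+1−4)·(6+1)^{4−1} = 3·343 = 1029 [KW]
E.g. (6,4,5,2) → sorted (2,4,5,6): b_i ≤ 2+i ∀i, a PF.

1029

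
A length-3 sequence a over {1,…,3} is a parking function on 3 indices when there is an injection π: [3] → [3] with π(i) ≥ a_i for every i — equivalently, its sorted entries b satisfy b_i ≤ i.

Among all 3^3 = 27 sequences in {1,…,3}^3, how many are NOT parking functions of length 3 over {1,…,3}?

Count = 1·4^2 = 1×16 = 16 [KW]
One tuple (3,2,2) → sorted (2,2,3): b_1=2>1, not a PF.
So 27 − 16 = 11 fail.

11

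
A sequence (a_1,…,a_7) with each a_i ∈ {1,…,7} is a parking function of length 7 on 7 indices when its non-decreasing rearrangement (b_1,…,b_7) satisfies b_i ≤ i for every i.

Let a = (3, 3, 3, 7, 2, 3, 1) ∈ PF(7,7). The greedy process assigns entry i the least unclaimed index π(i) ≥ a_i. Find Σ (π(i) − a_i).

6

Σπ = 28 ({1..7} each once); Σa = 3+3+3+7+2+3+1 = 22; disp = 28−22 = 6.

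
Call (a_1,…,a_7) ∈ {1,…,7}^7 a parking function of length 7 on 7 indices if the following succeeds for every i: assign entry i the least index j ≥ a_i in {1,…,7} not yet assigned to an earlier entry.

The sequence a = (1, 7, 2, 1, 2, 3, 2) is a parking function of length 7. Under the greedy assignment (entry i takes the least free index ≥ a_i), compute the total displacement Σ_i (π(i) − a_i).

Σπ(i) = 1+…+7 = 28; Σa = 1+7+2+1+2+3+2 = 18; disp = 28−18 = 10.

10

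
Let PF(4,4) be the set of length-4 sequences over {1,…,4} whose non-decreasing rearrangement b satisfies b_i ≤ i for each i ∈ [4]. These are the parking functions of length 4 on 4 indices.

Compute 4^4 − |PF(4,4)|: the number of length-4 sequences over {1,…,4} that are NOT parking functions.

131

Count = 1·5^3 = 1 · 125 = 125 (Pollak)
Example (4,4,2,2) → sorted (2,2,4,4): b_1=2>1, not a PF.
4^4 − 125 = 256 − 125 = 131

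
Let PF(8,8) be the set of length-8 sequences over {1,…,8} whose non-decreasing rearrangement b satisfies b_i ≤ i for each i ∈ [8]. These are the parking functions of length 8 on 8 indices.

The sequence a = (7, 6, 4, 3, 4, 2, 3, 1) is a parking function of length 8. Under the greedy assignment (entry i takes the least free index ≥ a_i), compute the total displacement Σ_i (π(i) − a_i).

6

Σπ(i) = 1+…+8 = 36; Σa = 7+6+4+3+4+2+3+1 = 30; disp = 36−30 = 6.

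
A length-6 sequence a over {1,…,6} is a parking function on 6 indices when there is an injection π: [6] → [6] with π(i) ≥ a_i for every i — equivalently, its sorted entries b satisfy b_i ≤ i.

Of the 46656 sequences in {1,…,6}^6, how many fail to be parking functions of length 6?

#PF = (7−6)·7^(6−1) = 1 · 16807 = 16807
One tuple (6,4,2,6,4,3) → sorted (2,3,4,4,6,6): b_1=2>1, not a PF.
Total 46656; non-PF = 46656−16807 = 29849

29849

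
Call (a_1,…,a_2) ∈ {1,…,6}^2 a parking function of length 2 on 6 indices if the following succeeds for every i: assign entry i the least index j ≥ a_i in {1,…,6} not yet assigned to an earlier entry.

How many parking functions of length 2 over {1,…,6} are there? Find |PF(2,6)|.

Count = (6+1−2)·(6+1)^{2−1} = 5×7 = 35
E.g. (5,2) → sorted (2,5): b_i ≤ 4+i ∀i, a PF.

35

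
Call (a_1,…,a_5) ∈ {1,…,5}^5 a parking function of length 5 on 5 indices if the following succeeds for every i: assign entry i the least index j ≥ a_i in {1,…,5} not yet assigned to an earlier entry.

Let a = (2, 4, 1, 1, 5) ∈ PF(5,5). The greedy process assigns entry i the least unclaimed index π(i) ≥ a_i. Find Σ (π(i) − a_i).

Σπ(i) = 1+…+5 = 15; Σa = 2+4+1+1+5 = 13; disp = 15−13 = 2.

2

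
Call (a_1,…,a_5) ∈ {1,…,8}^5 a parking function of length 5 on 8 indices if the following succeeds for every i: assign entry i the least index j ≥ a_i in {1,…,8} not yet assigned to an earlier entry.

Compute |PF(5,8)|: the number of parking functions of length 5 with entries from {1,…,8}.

#PF = (9−5)·9^(5−1) = 4×6561 = 26244
E.g. (7,6,5,1,1) → sorted (1,1,5,6,7): b_i ≤ 3+i ∀i, a PF.

26244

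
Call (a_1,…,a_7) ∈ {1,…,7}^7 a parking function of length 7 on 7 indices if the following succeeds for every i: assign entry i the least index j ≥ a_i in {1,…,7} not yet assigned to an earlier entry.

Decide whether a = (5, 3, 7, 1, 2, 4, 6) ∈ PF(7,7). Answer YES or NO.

Order a: b = (1, 2, 3, 4, 5, 6, 7).
  b_1=1 ≤ 1
  b_2=2 ≤ 2
  b_3=3 ≤ 3
  b_4=4 ≤ 4
  b_5=5 ≤ 5
  b_6=6 ≤ 6
  b_7=7 ≤ 7
All bounds hold ⇒ YES

YES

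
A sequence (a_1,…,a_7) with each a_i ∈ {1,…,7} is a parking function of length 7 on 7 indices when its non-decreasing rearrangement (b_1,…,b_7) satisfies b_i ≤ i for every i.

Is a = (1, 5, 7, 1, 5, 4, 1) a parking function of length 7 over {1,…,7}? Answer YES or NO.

YES

Order a: b = (1, 1, 1, 4, 5, 5, 7).
  b_1=1 ≤ 1
  b_2=1 ≤ 2
  b_3=1 ≤ 3
  b_4=4 ≤ 4
  b_5=5 ≤ 5
  b_6=5 ≤ 6
  b_7=7 ≤ 7
All bounds hold ⇒ YES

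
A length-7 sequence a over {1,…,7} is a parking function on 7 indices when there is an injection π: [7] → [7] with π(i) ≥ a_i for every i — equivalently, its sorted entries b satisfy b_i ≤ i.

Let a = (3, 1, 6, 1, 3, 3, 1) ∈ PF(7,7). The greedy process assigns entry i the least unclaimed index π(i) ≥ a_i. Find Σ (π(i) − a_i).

10

Σπ = 7·8/2 = 28 (π permutes [7]); Σa = 3+1+6+1+3+3+1 = 18; disp = 28−18 = 10.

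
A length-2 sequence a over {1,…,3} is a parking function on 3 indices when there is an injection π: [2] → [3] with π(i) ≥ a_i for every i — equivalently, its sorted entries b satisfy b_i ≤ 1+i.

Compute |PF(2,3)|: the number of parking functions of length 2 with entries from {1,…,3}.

Count = (4−2)·4^(2−1) = 2·4 = 8 [KW]
E.g. (2,3) → sorted (2,3): b_i ≤ 1+i ∀i, a PF.

8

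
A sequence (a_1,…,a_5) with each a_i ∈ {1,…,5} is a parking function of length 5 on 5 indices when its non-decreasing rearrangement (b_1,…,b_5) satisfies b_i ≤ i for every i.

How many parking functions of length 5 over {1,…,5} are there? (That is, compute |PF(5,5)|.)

1296

Count = (5+1−5)·(5+1)^{5−1} = 1 · 1296 = 1296
E.g. (1,3,2,2,5) → sorted (1,2,2,3,5): b_i ≤ i ∀i, a PF.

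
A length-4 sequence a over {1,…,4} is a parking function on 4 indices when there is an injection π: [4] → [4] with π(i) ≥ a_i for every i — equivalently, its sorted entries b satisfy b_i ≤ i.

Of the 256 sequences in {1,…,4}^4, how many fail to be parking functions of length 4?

131

|PF| = 1·5^3 = 1 · 125 = 125
One tuple (1,4,4,4) → sorted (1,4,4,4): b_2=4>2, not a PF.
So 256 − 125 = 131 fail.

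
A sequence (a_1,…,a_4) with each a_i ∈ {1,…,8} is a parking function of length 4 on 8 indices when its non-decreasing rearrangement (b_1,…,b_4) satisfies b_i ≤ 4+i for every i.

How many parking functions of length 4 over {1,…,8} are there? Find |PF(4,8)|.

3645

|PF| = (9−4)·9^(4−1) = 5·729 = 3645 [KW]
One tuple (7,2,2,1) → sorted (1,2,2,7): b_i ≤ 4+i ∀i, a PF.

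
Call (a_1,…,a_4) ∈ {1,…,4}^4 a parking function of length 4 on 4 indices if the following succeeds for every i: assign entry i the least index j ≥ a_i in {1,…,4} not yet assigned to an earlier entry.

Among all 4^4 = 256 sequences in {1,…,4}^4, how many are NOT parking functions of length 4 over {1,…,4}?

131

|PF(4,4)| = (5−4)·5^(4−1) = 1 · 125 = 125 (Pollak)
E.g. (3,3,4,4) → sorted (3,3,4,4): b_1=3>1, not a PF.
Total 256; non-PF = 256−125 = 131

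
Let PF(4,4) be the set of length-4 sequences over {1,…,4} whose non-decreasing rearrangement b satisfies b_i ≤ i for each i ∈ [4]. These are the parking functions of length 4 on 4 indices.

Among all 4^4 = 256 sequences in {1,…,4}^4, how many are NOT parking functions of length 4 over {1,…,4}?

|PF| = (4+1−4)·(4+1)^{4−1} = 1 · 125 = 125 [KW]
Example (4,4,1,3) → sorted (1,3,4,4): b_2=3>2, not a PF.
Total 256; non-PF = 256−125 = 131

131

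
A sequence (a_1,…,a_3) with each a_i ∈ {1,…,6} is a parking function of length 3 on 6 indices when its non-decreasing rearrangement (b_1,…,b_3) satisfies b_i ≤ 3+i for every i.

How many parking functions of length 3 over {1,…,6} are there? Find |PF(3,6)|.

196

#PF = (7−3)·7^(3−1) = 4 · 49 = 196 [KW]
One tuple (2,3,2) → sorted (2,2,3): b_i ≤ 3+i ∀i, a PF.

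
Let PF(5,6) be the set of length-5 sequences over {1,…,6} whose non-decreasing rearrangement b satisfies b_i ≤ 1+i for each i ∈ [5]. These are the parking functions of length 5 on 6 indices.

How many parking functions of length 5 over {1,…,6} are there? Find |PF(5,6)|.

4802

#PF = (6+1−5)·(6+1)^{5−1} = 2×2401 = 4802 [KW]
Check (5,1,3,6,1) → sorted (1,1,3,5,6): b_i ≤ 1+i ∀i, a PF.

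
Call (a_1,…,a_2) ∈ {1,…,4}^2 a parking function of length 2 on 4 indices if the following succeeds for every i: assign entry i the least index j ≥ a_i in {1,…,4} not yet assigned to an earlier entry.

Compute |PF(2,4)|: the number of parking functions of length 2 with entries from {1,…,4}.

15

|PF(2,4)| = 3·5^1 = 3×5 = 15 [KW]
Example (2,1) → sorted (1,2): b_i ≤ 2+i ∀i, a PF.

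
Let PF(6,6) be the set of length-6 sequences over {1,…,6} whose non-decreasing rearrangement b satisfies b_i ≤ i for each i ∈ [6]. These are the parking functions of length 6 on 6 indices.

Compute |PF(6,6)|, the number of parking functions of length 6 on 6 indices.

16807

|PF| = (7−6)·7^(6−1) = 1·16807 = 16807 (Pollak)
Example (6,4,3,3,2,1) → sorted (1,2,3,3,4,6): b_i ≤ i ∀i, a PF.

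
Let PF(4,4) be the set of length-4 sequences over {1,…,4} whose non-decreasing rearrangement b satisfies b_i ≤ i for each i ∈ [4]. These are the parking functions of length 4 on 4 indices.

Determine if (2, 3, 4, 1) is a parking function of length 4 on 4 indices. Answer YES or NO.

Rearranged: b = (1, 2, 3, 4).
  b_1=1 ≤ 1
  b_2=2 ≤ 2
  b_3=3 ≤ 3
  b_4=4 ≤ 4
All bounds hold ⇒ YES

YES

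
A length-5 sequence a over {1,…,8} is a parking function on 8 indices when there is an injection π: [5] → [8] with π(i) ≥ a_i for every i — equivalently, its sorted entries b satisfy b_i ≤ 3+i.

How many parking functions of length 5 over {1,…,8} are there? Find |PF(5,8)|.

26244

|PF(5,8)| = 4·9^4 = 4 · 6561 = 26244 (Konheim–Weiss)
E.g. (5,1,3,4,4) → sorted (1,3,4,4,5): b_i ≤ 3+i ∀i, a PF.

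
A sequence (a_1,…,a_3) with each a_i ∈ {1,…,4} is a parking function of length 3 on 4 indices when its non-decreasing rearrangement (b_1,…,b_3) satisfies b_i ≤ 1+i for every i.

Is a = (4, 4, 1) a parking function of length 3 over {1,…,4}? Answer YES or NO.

NO

Rearranged: b = (1, 4, 4).
  b_1=1 ≤ 2
  b_2=4 > 3
  fails at i=2 ⇒ NO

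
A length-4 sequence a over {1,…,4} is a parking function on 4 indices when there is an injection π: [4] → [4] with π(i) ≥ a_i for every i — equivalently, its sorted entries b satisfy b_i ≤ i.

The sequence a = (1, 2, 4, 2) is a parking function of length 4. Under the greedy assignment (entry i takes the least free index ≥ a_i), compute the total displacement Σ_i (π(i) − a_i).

Σπ = 4·5/2 = 10 (π permutes [4]); Σa = 1+2+4+2 = 9; disp = 10−9 = 1.

1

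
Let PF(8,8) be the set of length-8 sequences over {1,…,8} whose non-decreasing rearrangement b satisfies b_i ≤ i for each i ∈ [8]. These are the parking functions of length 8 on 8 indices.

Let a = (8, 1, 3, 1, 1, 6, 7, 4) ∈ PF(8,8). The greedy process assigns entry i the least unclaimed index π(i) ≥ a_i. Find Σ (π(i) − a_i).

5

Σπ = 8·9/2 = 36 (π permutes [8]); Σa = 8+1+3+1+1+6+7+4 = 31; disp = 36−31 = 5.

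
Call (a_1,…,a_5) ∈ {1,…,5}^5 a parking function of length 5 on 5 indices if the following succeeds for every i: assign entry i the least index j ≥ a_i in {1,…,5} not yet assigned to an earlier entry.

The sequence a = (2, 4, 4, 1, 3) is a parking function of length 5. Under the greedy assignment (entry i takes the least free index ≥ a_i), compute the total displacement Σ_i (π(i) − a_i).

Σπ = 15 ({1..5} each once); Σa = 2+4+4+1+3 = 14; disp = 15−14 = 1.

1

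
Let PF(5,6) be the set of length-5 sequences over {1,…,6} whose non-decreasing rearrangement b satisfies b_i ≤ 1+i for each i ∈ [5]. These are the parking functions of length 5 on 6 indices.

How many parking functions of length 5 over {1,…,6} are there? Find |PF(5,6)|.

|PF| = (6+1−5)·(6+1)^{5−1} = 2·2401 = 4802 (Pollak)
Check (5,3,1,5,3) → sorted (1,3,3,5,5): b_i ≤ 1+i ∀i, a PF.

4802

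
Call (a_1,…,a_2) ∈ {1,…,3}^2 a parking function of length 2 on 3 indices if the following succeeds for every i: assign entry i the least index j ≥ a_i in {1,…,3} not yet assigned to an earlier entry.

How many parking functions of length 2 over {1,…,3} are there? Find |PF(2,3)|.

Count = (3−2+1)·(3+1)^(2−1) = 2·4 = 8
Example (1,2) → sorted (1,2): b_i ≤ 1+i ∀i, a PF.

8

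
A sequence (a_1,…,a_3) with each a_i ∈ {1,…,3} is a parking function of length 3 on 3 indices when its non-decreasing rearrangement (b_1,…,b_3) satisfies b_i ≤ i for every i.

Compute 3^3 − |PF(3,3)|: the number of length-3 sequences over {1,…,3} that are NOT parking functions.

|PF(3,3)| = (3+1−3)·(3+1)^{3−1} = 1·16 = 16
Example (3,2,3) → sorted (2,3,3): b_1=2>1, not a PF.
So 27 − 16 = 11 fail.

11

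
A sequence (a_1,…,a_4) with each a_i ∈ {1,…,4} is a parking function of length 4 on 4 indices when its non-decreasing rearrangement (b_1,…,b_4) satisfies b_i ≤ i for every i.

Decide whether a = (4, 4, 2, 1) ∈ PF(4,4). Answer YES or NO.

NO

Sorted: b = (1, 2, 4, 4).
  b_1=1 ≤ 1
  b_2=2 ≤ 2
  b_3=4 > 3
  fails at i=3 ⇒ NO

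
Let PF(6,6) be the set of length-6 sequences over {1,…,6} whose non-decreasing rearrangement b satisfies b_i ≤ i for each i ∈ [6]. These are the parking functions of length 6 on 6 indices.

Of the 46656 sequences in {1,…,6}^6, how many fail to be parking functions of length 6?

|PF| = (6+1−6)·(6+1)^{6−1} = 1 · 16807 = 16807
Example (6,4,6,1,3,3) → sorted (1,3,3,4,6,6): b_2=3>2, not a PF.
Total 46656; non-PF = 46656−16807 = 29849

29849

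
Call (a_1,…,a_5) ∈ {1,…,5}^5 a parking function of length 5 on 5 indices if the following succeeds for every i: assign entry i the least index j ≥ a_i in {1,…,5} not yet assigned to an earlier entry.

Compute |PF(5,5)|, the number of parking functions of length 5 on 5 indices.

|PF| = (5−5+1)·(5+1)^(5−1) = 1·1296 = 1296
Check (1,4,1,4,1) → sorted (1,1,1,4,4): b_i ≤ i ∀i, a PF.

1296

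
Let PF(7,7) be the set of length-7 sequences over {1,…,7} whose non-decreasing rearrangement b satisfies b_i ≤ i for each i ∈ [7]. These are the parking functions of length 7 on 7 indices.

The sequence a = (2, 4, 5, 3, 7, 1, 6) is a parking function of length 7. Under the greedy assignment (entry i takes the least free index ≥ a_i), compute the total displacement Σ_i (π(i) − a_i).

0

Σπ(i) = 1+…+7 = 28; Σa = 2+4+5+3+7+1+6 = 28; disp = 28−28 = 0.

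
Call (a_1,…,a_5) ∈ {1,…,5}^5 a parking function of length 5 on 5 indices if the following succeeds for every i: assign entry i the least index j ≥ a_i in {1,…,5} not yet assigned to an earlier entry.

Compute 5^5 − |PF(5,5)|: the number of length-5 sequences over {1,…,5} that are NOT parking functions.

|PF(5,5)| = (5+1−5)·(5+1)^{5−1} = 1×1296 = 1296 (Pollak)
One tuple (5,4,3,5,5) → sorted (3,4,5,5,5): b_1=3>1, not a PF.
So 3125 − 1296 = 1829 fail.

1829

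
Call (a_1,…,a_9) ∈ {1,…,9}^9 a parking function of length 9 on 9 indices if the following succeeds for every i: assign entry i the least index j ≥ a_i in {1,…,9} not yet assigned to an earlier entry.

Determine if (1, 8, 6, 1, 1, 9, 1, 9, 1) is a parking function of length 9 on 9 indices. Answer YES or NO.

NO

Sorted: b = (1, 1, 1, 1, 1, 6, 8, 9, 9).
  b_1=1 ≤ 1
  b_2=1 ≤ 2
  b_3=1 ≤ 3
  b_4=1 ≤ 4
  b_5=1 ≤ 5
  b_6=6 ≤ 6
  b_7=8 > 7
  fails at i=7 ⇒ NO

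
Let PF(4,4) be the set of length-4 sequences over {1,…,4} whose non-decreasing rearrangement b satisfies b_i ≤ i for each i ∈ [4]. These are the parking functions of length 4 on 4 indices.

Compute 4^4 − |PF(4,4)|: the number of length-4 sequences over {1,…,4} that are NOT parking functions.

131

#PF = (4+1−4)·(4+1)^{4−1} = 1·125 = 125
Check (4,4,4,4) → sorted (4,4,4,4): b_1=4>1, not a PF.
So 256 − 125 = 131 fail.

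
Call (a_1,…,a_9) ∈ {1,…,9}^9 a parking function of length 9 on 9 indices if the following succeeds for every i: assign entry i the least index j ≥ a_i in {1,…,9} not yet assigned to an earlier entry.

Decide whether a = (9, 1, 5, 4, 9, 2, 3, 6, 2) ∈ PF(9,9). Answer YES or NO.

Order a: b = (1, 2, 2, 3, 4, 5, 6, 9, 9).
  b_1=1 ≤ 1
  b_2=2 ≤ 2
  b_3=2 ≤ 3
  b_4=3 ≤ 4
  b_5=4 ≤ 5
  b_6=5 ≤ 6
  b_7=6 ≤ 7
  b_8=9 > 8
  fails at i=8 ⇒ NO

NO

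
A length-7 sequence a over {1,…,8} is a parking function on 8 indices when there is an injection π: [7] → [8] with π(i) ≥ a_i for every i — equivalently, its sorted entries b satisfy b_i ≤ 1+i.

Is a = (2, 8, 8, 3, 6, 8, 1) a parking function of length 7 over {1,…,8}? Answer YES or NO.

Rearranged: b = (1, 2, 3, 6, 8, 8, 8).
  b_1=1 ≤ 2
  b_2=2 ≤ 3
  b_3=3 ≤ 4
  b_4=6 > 5
  fails at i=4 ⇒ NO

NO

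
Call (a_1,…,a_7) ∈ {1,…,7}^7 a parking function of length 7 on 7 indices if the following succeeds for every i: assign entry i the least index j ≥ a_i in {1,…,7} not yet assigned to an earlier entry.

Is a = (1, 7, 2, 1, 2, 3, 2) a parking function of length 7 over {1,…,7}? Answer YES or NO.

Rearranged: b = (1, 1, 2, 2, 2, 3, 7).
  b_1=1 ≤ 1
  b_2=1 ≤ 2
  b_3=2 ≤ 3
  b_4=2 ≤ 4
  b_5=2 ≤ 5
  b_6=3 ≤ 6
  b_7=7 ≤ 7
All bounds hold ⇒ YES

YES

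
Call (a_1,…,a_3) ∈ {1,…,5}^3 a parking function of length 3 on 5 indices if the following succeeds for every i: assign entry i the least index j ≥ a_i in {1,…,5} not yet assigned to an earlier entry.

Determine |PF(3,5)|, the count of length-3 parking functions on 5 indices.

#PF = (6−3)·6^(3−1) = 3 · 36 = 108 [KW]
Example (2,2,4) → sorted (2,2,4): b_i ≤ 2+i ∀i, a PF.

108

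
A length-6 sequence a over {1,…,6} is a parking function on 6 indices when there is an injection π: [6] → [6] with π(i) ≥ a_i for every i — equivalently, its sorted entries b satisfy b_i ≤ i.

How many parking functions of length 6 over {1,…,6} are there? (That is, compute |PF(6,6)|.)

16807

|PF(6,6)| = 1·7^5 = 1×16807 = 16807 (Konheim–Weiss)
Example (4,6,3,2,4,1) → sorted (1,2,3,4,4,6): b_i ≤ i ∀i, a PF.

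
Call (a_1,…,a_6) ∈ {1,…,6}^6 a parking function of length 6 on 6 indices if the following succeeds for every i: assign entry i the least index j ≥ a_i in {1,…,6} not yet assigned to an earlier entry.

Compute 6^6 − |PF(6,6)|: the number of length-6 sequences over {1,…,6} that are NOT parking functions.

29849

|PF| = (6−6+1)·(6+1)^(6−1) = 1·16807 = 16807 (Pollak)
Example (6,6,5,6,3,4) → sorted (3,4,5,6,6,6): b_1=3>1, not a PF.
Total 46656; non-PF = 46656−16807 = 29849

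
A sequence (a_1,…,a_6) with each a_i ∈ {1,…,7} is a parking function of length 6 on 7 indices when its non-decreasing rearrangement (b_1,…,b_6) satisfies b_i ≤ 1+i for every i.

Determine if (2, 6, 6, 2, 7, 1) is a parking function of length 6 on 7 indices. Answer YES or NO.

NO

Rearranged: b = (1, 2, 2, 6, 6, 7).
  b_1=1 ≤ 2
  b_2=2 ≤ 3
  b_3=2 ≤ 4
  b_4=6 > 5
  fails at i=4 ⇒ NO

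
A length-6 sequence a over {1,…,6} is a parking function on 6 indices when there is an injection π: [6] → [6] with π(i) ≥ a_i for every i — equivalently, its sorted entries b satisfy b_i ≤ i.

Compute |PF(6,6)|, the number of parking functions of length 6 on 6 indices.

16807

|PF| = (6−6+1)·(6+1)^(6−1) = 1×16807 = 16807
Example (4,2,3,2,2,1) → sorted (1,2,2,2,3,4): b_i ≤ i ∀i, a PF.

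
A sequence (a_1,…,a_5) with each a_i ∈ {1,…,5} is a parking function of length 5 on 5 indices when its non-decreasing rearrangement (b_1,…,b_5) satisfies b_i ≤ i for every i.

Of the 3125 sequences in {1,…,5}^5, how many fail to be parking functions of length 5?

1829

Count = (5−5+1)·(5+1)^(5−1) = 1·1296 = 1296 (Konheim–Weiss)
Example (5,4,5,3,2) → sorted (2,3,4,5,5): b_1=2>1, not a PF.
So 3125 − 1296 = 1829 fail.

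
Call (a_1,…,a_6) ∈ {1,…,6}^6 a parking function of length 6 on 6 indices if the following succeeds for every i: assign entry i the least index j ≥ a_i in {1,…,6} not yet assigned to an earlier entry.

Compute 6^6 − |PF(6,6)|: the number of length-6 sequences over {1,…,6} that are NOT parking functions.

Count = 1·7^5 = 1·16807 = 16807
E.g. (5,4,5,3,2,5) → sorted (2,3,4,5,5,5): b_1=2>1, not a PF.
6^6 − 16807 = 46656 − 16807 = 29849

29849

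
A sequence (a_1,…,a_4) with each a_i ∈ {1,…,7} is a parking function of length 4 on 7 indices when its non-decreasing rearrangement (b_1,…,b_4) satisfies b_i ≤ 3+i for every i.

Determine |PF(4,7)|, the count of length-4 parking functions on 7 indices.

2048

#PF = 4·8^3 = 4·512 = 2048 [KW]
Check (3,7,1,6) → sorted (1,3,6,7): b_i ≤ 3+i ∀i, a PF.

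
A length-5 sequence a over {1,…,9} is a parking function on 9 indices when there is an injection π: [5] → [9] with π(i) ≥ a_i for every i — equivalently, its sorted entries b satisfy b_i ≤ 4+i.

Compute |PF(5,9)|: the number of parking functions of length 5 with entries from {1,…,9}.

50000

#PF = (10−5)·10^(5−1) = 5 · 10000 = 50000 (Konheim–Weiss)
E.g. (8,5,2,4,8) → sorted (2,4,5,8,8): b_i ≤ 4+i ∀i, a PF.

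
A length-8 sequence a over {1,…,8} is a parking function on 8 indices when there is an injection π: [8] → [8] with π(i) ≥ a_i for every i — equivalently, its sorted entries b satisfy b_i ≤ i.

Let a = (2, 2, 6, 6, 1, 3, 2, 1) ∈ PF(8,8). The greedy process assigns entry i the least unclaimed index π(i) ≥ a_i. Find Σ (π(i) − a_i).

Σπ(i) = 1+…+8 = 36; Σa = 2+2+6+6+1+3+2+1 = 23; disp = 36−23 = 13.

13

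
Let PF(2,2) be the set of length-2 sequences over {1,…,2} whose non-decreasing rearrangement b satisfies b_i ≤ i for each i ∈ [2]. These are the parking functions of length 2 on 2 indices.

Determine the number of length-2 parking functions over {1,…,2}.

|PF(2,2)| = (2+1−2)·(2+1)^{2−1} = 1 · 3 = 3 [KW]
One tuple (1,1) → sorted (1,1): b_i ≤ i ∀i, a PF.

3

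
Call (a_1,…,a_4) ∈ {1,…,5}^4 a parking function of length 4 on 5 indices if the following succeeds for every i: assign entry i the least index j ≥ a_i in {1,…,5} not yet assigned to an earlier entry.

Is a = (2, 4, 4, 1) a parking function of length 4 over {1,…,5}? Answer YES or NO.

Sorted: b = (1, 2, 4, 4).
  b_1=1 ≤ 2
  b_2=2 ≤ 3
  b_3=4 ≤ 4
  b_4=4 ≤ 5
All bounds hold ⇒ YES

YES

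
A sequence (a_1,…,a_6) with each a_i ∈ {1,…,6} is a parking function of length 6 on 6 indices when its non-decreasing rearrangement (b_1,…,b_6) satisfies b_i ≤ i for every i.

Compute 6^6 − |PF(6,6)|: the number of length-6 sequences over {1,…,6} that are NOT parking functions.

|PF(6,6)| = 1·7^5 = 1·16807 = 16807 (Konheim–Weiss)
One tuple (5,5,6,1,1,4) → sorted (1,1,4,5,5,6): b_3=4>3, not a PF.
Total 46656; non-PF = 46656−16807 = 29849

29849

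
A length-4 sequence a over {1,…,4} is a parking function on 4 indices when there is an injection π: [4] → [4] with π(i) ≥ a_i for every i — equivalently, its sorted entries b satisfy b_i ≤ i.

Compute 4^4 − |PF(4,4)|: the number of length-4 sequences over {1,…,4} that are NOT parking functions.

131

Count = 1·5^3 = 1×125 = 125 [KW]
One tuple (3,4,2,4) → sorted (2,3,4,4): b_1=2>1, not a PF.
4^4 − 125 = 256 − 125 = 131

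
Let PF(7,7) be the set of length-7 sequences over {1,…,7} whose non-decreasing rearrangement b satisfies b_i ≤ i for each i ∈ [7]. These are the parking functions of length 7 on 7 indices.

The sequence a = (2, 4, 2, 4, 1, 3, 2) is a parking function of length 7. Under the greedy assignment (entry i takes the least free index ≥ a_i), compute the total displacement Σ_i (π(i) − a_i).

Σπ(i) = 1+…+7 = 28; Σa = 2+4+2+4+1+3+2 = 18; disp = 28−18 = 10.

10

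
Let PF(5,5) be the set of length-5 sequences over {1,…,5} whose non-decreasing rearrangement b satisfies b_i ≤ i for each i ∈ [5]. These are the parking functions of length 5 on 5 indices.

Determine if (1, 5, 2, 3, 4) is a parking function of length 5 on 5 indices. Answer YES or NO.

YES

Order a: b = (1, 2, 3, 4, 5).
  b_1=1 ≤ 1
  b_2=2 ≤ 2
  b_3=3 ≤ 3
  b_4=4 ≤ 4
  b_5=5 ≤ 5
All bounds hold ⇒ YES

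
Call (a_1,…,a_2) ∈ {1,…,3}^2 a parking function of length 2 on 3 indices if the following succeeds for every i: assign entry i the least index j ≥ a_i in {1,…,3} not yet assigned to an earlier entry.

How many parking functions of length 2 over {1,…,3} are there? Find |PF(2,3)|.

8

|PF| = (4−2)·4^(2−1) = 2×4 = 8 (Konheim–Weiss)
One tuple (1,1) → sorted (1,1): b_i ≤ 1+i ∀i, a PF.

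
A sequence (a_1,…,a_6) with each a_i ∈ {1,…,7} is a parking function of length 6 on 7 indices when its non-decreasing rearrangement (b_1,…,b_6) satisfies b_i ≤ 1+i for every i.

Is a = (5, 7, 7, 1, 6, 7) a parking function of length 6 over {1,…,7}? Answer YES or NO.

NO

Order a: b = (1, 5, 6, 7, 7, 7).
  b_1=1 ≤ 2
  b_2=5 > 3
  fails at i=2 ⇒ NO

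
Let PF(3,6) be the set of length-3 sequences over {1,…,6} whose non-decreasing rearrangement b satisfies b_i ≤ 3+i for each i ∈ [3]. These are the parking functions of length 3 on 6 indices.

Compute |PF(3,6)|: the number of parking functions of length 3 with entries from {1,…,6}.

196

Count = (6−3+1)·(6+1)^(3−1) = 4 · 49 = 196 [KW]
Example (2,2,2) → sorted (2,2,2): b_i ≤ 3+i ∀i, a PF.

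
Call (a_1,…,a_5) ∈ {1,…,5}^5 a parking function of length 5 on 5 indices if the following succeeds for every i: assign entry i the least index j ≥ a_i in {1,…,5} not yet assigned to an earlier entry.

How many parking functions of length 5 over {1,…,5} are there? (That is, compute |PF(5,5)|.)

#PF = (5−5+1)·(5+1)^(5−1) = 1×1296 = 1296 [KW]
Example (5,3,2,1,2) → sorted (1,2,2,3,5): b_i ≤ i ∀i, a PF.

1296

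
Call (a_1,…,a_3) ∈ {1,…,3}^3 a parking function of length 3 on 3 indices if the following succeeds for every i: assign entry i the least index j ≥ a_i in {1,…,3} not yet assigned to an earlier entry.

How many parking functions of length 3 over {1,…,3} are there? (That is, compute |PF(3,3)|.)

#PF = (3−3+1)·(3+1)^(3−1) = 1 · 16 = 16 (Konheim–Weiss)
One tuple (2,1,1) → sorted (1,1,2): b_i ≤ i ∀i, a PF.

16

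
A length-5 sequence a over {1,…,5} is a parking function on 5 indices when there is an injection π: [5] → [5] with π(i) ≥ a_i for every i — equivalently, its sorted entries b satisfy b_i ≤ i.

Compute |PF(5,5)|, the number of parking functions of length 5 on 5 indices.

1296

|PF(5,5)| = (5−5+1)·(5+1)^(5−1) = 1·1296 = 1296 [KW]
One tuple (3,1,1,1,1) → sorted (1,1,1,1,3): b_i ≤ i ∀i, a PF.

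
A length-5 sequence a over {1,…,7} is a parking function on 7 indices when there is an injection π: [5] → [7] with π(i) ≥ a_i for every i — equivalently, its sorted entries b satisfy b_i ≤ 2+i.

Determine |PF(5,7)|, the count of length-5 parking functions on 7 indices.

12288

|PF| = 3·8^4 = 3 · 4096 = 12288
E.g. (1,1,5,3,1) → sorted (1,1,1,3,5): b_i ≤ 2+i ∀i, a PF.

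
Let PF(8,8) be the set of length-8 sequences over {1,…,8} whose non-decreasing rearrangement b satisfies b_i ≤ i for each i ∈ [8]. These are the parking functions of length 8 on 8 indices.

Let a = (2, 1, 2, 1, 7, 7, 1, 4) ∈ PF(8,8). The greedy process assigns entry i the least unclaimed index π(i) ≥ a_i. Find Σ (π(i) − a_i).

11

Σπ = 8·9/2 = 36 (π permutes [8]); Σa = 2+1+2+1+7+7+1+4 = 25; disp = 36−25 = 11.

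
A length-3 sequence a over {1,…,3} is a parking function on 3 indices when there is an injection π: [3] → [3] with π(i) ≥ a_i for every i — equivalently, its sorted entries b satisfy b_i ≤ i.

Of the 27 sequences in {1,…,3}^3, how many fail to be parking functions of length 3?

11

#PF = (4−3)·4^(3−1) = 1 · 16 = 16 [KW]
E.g. (2,3,3) → sorted (2,3,3): b_1=2>1, not a PF.
Total 27; non-PF = 27−16 = 11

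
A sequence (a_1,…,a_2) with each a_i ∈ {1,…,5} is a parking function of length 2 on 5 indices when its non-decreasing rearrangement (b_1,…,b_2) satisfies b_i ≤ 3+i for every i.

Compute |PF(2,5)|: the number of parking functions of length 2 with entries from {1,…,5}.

#PF = (5−2+1)·(5+1)^(2−1) = 4 · 6 = 24 (Pollak)
E.g. (4,1) → sorted (1,4): b_i ≤ 3+i ∀i, a PF.

24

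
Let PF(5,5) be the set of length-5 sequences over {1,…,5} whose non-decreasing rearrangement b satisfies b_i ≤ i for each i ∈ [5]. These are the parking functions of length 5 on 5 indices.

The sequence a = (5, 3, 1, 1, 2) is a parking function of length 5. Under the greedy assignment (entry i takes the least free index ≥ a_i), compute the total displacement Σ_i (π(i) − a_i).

3

Σπ = 5·6/2 = 15 (π permutes [5]); Σa = 5+3+1+1+2 = 12; disp = 15−12 = 3.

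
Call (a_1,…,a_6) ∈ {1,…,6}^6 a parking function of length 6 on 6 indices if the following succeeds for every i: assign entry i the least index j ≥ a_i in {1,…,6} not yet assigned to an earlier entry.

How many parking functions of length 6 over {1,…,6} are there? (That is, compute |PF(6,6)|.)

|PF(6,6)| = (6+1−6)·(6+1)^{6−1} = 1×16807 = 16807 (Pollak)
E.g. (2,1,1,6,3,5) → sorted (1,1,2,3,5,6): b_i ≤ i ∀i, a PF.

16807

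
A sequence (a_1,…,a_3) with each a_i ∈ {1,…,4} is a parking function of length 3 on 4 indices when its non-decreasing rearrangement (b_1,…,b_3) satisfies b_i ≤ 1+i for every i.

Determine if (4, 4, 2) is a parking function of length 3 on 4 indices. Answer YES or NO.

Order a: b = (2, 4, 4).
  b_1=2 ≤ 2
  b_2=4 > 3
  fails at i=2 ⇒ NO

NO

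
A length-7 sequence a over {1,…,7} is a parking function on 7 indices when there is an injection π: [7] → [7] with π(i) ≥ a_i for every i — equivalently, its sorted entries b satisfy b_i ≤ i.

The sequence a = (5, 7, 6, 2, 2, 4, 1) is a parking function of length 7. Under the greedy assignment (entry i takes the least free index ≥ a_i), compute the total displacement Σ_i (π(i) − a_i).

Σπ(i) = 1+…+7 = 28; Σa = 5+7+6+2+2+4+1 = 27; disp = 28−27 = 1.

1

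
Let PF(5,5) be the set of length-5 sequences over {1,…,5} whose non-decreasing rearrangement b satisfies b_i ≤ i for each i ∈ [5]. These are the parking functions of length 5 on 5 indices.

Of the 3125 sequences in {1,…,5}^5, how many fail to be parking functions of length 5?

1829

Count = (5+1−5)·(5+1)^{5−1} = 1·1296 = 1296 [KW]
Check (3,5,5,5,5) → sorted (3,5,5,5,5): b_1=3>1, not a PF.
Total 3125; non-PF = 3125−1296 = 1829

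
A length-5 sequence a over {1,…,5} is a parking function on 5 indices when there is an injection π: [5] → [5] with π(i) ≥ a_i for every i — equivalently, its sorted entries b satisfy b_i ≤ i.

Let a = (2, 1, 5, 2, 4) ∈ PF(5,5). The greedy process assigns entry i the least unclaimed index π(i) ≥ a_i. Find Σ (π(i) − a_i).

Σπ = 5·6/2 = 15 (π permutes [5]); Σa = 2+1+5+2+4 = 14; disp = 15−14 = 1.

1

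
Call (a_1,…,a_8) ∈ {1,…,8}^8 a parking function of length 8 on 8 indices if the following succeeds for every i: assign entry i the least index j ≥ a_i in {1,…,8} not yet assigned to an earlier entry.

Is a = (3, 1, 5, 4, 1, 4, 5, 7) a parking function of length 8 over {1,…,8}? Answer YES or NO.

YES

Order a: b = (1, 1, 3, 4, 4, 5, 5, 7).
  b_1=1 ≤ 1
  b_2=1 ≤ 2
  b_3=3 ≤ 3
  b_4=4 ≤ 4
  b_5=4 ≤ 5
  b_6=5 ≤ 6
  b_7=5 ≤ 7
  b_8=7 ≤ 8
All bounds hold ⇒ YES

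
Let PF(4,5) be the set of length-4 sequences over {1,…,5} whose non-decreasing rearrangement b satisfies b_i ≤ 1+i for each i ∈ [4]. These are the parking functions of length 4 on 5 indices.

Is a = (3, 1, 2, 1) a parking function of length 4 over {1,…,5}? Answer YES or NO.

Sorted: b = (1, 1, 2, 3).
  b_1=1 ≤ 2
  b_2=1 ≤ 3
  b_3=2 ≤ 4
  b_4=3 ≤ 5
All bounds hold ⇒ YES

YES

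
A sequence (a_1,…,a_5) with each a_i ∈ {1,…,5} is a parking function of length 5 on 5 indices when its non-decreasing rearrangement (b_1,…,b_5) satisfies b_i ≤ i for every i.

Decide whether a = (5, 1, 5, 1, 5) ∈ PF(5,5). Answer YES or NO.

NO

Sorted: b = (1, 1, 5, 5, 5).
  b_1=1 ≤ 1
  b_2=1 ≤ 2
  b_3=5 > 3
  fails at i=3 ⇒ NO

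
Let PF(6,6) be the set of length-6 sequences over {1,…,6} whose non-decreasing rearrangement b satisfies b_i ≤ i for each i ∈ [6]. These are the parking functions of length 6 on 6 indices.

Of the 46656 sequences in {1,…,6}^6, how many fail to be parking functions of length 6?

|PF(6,6)| = (6−6+1)·(6+1)^(6−1) = 1·16807 = 16807 [KW]
One tuple (6,3,4,5,3,6) → sorted (3,3,4,5,6,6): b_1=3>1, not a PF.
Total 46656; non-PF = 46656−16807 = 29849

29849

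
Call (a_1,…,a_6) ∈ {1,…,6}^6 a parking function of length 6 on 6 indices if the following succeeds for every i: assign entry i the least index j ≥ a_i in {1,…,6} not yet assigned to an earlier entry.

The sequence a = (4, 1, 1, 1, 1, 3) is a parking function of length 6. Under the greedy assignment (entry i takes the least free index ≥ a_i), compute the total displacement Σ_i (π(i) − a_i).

10

Σπ = 21 ({1..6} each once); Σa = 4+1+1+1+1+3 = 11; disp = 21−11 = 10.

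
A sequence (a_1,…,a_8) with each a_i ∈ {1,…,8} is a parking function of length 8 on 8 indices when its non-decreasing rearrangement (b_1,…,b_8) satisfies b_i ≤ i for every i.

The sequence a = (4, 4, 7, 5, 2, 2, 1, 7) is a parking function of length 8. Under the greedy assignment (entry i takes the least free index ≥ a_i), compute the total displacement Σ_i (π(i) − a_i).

4

Σπ = 36 ({1..8} each once); Σa = 4+4+7+5+2+2+1+7 = 32; disp = 36−32 = 4.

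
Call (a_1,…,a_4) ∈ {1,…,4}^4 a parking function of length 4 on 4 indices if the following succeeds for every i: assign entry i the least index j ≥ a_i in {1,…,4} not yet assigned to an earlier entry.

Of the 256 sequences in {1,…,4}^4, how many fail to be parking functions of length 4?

#PF = (4+1−4)·(4+1)^{4−1} = 1·125 = 125 (Pollak)
One tuple (4,2,2,3) → sorted (2,2,3,4): b_1=2>1, not a PF.
So 256 − 125 = 131 fail.

131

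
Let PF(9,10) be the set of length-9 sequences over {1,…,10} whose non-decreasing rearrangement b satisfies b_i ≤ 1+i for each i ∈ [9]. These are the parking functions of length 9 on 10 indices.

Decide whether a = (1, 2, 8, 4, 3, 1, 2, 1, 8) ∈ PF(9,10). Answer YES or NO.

Order a: b = (1, 1, 1, 2, 2, 3, 4, 8, 8).
  b_1=1 ≤ 2
  b_2=1 ≤ 3
  b_3=1 ≤ 4
  b_4=2 ≤ 5
  b_5=2 ≤ 6
  b_6=3 ≤ 7
  b_7=4 ≤ 8
  b_8=8 ≤ 9
  b_9=8 ≤ 10
All bounds hold ⇒ YES

YES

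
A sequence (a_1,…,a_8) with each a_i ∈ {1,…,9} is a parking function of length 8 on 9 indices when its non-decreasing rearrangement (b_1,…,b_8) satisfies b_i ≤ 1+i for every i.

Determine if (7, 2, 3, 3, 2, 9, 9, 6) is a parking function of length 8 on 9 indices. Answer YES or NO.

NO

Rearranged: b = (2, 2, 3, 3, 6, 7, 9, 9).
  b_1=2 ≤ 2
  b_2=2 ≤ 3
  b_3=3 ≤ 4
  b_4=3 ≤ 5
  b_5=6 ≤ 6
  b_6=7 ≤ 7
  b_7=9 > 8
  fails at i=7 ⇒ NO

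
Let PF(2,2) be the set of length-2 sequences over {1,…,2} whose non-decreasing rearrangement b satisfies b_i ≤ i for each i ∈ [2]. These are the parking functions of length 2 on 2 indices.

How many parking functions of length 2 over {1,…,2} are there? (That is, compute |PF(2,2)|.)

Count = (3−2)·3^(2−1) = 1·3 = 3
E.g. (1,2) → sorted (1,2): b_i ≤ i ∀i, a PF.

3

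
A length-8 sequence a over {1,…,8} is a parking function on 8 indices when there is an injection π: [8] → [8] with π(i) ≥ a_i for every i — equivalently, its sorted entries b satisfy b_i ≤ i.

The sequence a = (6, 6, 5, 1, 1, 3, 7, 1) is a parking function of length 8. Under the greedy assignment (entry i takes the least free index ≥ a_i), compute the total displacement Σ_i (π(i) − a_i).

6

Σπ = 36 ({1..8} each once); Σa = 6+6+5+1+1+3+7+1 = 30; disp = 36−30 = 6.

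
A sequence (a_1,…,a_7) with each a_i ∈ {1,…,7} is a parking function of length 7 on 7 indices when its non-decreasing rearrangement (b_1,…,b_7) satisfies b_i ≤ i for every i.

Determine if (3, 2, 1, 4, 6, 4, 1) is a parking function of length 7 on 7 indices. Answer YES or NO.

Rearranged: b = (1, 1, 2, 3, 4, 4, 6).
  b_1=1 ≤ 1
  b_2=1 ≤ 2
  b_3=2 ≤ 3
  b_4=3 ≤ 4
  b_5=4 ≤ 5
  b_6=4 ≤ 6
  b_7=6 ≤ 7
All bounds hold ⇒ YES

YES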